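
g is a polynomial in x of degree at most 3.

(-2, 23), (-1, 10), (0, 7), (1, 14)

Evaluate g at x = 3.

58

First differences: -13, -3, 7. Second differences: 10, 10.
Level-2 differences are constant, so g has degree 2.
Fitting a degree-2 polynomial gives g(x) = 5x² + 2x + 7.
Then g(3) = 58.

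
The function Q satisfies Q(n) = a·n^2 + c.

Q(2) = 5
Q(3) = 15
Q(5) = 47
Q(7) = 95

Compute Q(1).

-1

From Q(2) = 5 and Q(3) = 15: 4a + c = 5 and 9a + c = 15.
Subtracting: 5a = 10, so a = 2; then c = 5 − 2·4 = -3.
So Q(n) = 2n² − 3, and Q(1) = -1.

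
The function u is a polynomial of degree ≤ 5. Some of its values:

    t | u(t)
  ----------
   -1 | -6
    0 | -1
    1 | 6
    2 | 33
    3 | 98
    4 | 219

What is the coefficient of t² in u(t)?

First differences: 5, 7, 27, 65, 121. Second differences: 2, 20, 38, 56. Third differences: 18, 18, 18.
Level-3 differences are constant, so u has degree 3.
Fitting a degree-3 polynomial gives u(t) = 3t³ + t² + 3t - 1.
The coefficient of t² is 1.

1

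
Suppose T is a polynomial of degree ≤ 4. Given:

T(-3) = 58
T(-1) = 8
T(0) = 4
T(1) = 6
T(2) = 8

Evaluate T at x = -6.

328

Write T(x) = ax^4 + bx³ + cx² + dx + e; the 5 given values yield a linear system in the 5 coefficients.
Solving, the leading coefficient vanishes, and T(x) = -x³ + 3x² + 4.
Then T(-6) = 328.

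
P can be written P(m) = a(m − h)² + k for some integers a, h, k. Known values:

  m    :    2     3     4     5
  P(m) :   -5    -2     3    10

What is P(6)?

First differences 3, 5, 7; second difference 2 = 2a, so a = 1.
Expanding, the m-coefficient is −2ah = -2h; matching it to the data gives h = 1, and then k = -6.
So P(m) = 1(m − 1)² − 6.
P(6) = 1·5² − 6 = 19.

19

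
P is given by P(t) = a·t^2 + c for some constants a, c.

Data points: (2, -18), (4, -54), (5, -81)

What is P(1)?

-9

From P(2) = -18 and P(4) = -54: 4a + c = -18 and 16a + c = -54.
Subtracting: 12a = -36, so a = -3; then c = -18 − (-3)·4 = -6.
So P(t) = -3t² − 6, and P(1) = -9.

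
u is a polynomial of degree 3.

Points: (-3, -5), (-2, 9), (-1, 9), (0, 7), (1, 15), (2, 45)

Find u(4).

219

Write u(x) = ax³ + bx² + cx + d; the 6 given values yield a linear system in the 4 coefficients.
Solving, u(x) = 2x³ + 5x² + x + 7.
Then u(4) = 219.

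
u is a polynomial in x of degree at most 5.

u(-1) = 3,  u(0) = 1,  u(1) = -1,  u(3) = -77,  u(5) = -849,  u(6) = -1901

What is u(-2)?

-37

Write u(x) = ax^5 + bx^4 + cx³ + dx² + ex + p; the 6 given values yield a linear system in the 6 coefficients.
Solving, the leading coefficient vanishes, and u(x) = -2x^4 + 3x³ + 2x² - 5x + 1.
Then u(-2) = -37.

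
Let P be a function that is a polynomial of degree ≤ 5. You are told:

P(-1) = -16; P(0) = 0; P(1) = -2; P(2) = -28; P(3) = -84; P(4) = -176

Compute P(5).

-310

First differences: 16, -2, -26, -56, -92. Second differences: -18, -24, -30, -36. Third differences: -6, -6, -6.
Level-3 differences are constant, so P has degree 3.
Fitting a degree-3 polynomial gives P(k) = -k³ - 9k² + 8k.
Then P(5) = -310.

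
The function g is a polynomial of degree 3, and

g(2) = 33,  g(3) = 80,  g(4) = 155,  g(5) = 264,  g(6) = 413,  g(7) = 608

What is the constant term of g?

Write g(m) = am³ + bm² + cm + d; the 6 given values yield a linear system in the 4 coefficients.
Solving, g(m) = m³ + 5m² + 3m - 1.
The constant term is g(0) = -1.

-1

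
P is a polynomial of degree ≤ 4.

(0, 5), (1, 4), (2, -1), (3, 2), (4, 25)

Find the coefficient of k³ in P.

First differences: -1, -5, 3, 23. Second differences: -4, 8, 20. Third differences: 12, 12.
Level-3 differences are constant, so P has degree 3.
Fitting a degree-3 polynomial gives P(k) = 2k³ - 8k² + 5k + 5.
The coefficient of k³ is 2.

2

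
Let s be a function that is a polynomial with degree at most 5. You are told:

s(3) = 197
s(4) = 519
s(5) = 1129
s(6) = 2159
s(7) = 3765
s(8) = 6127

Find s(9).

9449

Write s(x) = ax^5 + bx^4 + cx³ + dx² + ex + p; the 6 given values yield a linear system in the 6 coefficients.
Solving, the leading coefficient vanishes, and s(x) = x^4 + 4x³ - x² + 6x - 1.
Then s(9) = 9449.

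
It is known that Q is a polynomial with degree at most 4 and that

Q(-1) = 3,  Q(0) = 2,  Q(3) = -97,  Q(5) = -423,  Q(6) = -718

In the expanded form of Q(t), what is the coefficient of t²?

Write Q(t) = at^4 + bt³ + ct² + dt + e; the 5 given values yield a linear system in the 5 coefficients.
Solving, the leading coefficient vanishes, and Q(t) = -3t³ - 2t² + 2.
The coefficient of t² is -2.

-2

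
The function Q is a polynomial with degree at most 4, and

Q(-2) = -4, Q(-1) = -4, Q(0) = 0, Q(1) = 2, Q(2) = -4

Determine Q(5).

First differences: 0, 4, 2, -6. Second differences: 4, -2, -8. Third differences: -6, -6.
Level-3 differences are constant, so Q has degree 3.
Fitting a degree-3 polynomial gives Q(x) = -x³ - x² + 4x.
Then Q(5) = -130.

-130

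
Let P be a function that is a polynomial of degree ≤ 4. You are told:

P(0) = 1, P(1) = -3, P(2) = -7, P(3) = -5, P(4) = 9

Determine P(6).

First differences: -4, -4, 2, 14. Second differences: 0, 6, 12. Third differences: 6, 6.
Level-3 differences are constant, so P has degree 3.
Fitting a degree-3 polynomial gives P(m) = m³ - 3m² - 2m + 1.
Then P(6) = 97.

97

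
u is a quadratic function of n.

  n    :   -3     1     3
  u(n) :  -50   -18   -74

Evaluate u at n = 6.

-248

Write u(n) = an² + bn + c; the 3 given values yield a linear system in the 3 coefficients.
Solving, u(n) = -6n² - 4n - 8.
Then u(6) = -248.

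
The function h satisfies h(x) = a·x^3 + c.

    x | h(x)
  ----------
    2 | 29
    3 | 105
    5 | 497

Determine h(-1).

-7

From h(2) = 29 and h(3) = 105: 8a + c = 29 and 27a + c = 105.
Subtracting: 19a = 76, so a = 4; then c = 29 − 4·8 = -3.
So h(x) = 4x³ − 3, and h(-1) = -7.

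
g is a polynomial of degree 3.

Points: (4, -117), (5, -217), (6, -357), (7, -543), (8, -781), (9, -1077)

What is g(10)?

-1437

Write g(k) = ak³ + bk² + ck + d; the 6 given values yield a linear system in the 4 coefficients.
Solving, g(k) = -k³ - 5k² + 6k + 3.
Then g(10) = -1437.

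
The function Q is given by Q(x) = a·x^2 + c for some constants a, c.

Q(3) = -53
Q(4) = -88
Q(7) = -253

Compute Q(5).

-133

From Q(3) = -53 and Q(4) = -88: 9a + c = -53 and 16a + c = -88.
Subtracting: 7a = -35, so a = -5; then c = -53 − (-5)·9 = -8.
So Q(x) = -5x² − 8, and Q(5) = -133.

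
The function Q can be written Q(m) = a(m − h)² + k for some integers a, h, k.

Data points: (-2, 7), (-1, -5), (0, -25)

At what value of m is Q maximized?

First differences -12, -20; second difference -8 = 2a, so a = -4.
Expanding, the m-coefficient is −2ah = 8h; matching it to the data gives h = -3, and then k = 11.
So Q(m) = -4(m + 3)² + 11.
Hence h = -3.

-3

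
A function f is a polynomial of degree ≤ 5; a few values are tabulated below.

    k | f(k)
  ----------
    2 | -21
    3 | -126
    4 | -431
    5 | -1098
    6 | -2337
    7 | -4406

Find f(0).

First differences: -105, -305, -667, -1239, -2069. Second differences: -200, -362, -572, -830. Third differences: -162, -210, -258. Fourth differences: -48, -48.
Level-4 differences are constant, so f has degree 4.
Fitting a degree-4 polynomial gives f(k) = -2k^4 + k³ + k² + k - 3.
Then f(0) = -3.

-3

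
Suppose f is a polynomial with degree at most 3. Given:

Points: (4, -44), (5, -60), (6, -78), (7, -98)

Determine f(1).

-8

Write f(x) = ax³ + bx² + cx + d; the 4 given values yield a linear system in the 4 coefficients.
Solving, the leading coefficient vanishes, and f(x) = -x² - 7x.
Then f(1) = -8.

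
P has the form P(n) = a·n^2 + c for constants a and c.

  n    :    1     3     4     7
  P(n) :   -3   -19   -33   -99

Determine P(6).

From P(1) = -3 and P(3) = -19: 1a + c = -3 and 9a + c = -19.
Subtracting: 8a = -16, so a = -2; then c = -3 − (-2)·1 = -1.
So P(n) = -2n² − 1, and P(6) = -73.

-73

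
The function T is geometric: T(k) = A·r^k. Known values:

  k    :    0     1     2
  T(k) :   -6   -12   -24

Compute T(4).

-96

Consecutive ratio: -12/(-6) = 2, and -24/(-12) = 2, so r = 2.
Then A·2^0 = -6 gives A = -6, and T(k) = -6·2^k.
T(4) = -6·2^4 = -96.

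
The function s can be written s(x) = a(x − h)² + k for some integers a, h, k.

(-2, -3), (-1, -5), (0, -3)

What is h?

First differences -2, 2; second difference 4 = 2a, so a = 2.
Expanding, the x-coefficient is −2ah = -4h; matching it to the data gives h = -1, and then k = -5.
So s(x) = 2(x + 1)² − 5.
Hence h = -1.

-1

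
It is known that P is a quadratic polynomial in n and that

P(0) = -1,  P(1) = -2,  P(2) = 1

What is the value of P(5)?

34

Write P(n) = an² + bn + c; the 3 given values yield a linear system in the 3 coefficients.
Solving, P(n) = 2n² - 3n - 1.
Then P(5) = 34.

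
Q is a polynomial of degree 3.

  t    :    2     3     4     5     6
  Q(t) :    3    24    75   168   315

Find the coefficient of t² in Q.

First differences: 21, 51, 93, 147. Second differences: 30, 42, 54. Third differences: 12, 12.
Level-3 differences are constant, so Q has degree 3.
Fitting a degree-3 polynomial gives Q(t) = 2t³ - 3t² - 2t + 3.
The coefficient of t² is -3.

-3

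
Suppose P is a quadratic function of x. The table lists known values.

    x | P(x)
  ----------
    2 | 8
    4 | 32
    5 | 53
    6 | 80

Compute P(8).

152

Write P(x) = ax² + bx + c; the 4 given values yield a linear system in the 3 coefficients.
Solving, P(x) = 3x² - 6x + 8.
Then P(8) = 152.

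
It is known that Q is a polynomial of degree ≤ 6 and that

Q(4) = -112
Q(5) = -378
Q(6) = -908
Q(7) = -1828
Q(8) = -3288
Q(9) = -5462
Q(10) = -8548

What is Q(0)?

First differences: -266, -530, -920, -1460, -2174, -3086. Second differences: -264, -390, -540, -714, -912. Third differences: -126, -150, -174, -198. Fourth differences: -24, -24, -24.
Level-4 differences are constant, so Q has degree 4.
Fitting a degree-4 polynomial gives Q(m) = -m^4 + m³ + 4m² + 6m - 8.
The constant term is Q(0) = -8.

-8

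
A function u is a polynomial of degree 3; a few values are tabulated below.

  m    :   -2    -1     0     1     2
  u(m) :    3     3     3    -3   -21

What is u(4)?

Write u(m) = am³ + bm² + cm + d; the 5 given values yield a linear system in the 4 coefficients.
Solving, u(m) = -m³ - 3m² - 2m + 3.
Then u(4) = -117.

-117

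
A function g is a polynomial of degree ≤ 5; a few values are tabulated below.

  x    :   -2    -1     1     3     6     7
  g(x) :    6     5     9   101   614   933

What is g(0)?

2

Write g(x) = ax^5 + bx^4 + cx³ + dx² + ex + p; the 6 given values yield a linear system in the 6 coefficients.
Solving, the top 2 coefficients vanish, and g(x) = 2x³ + 5x² + 2.
Then g(0) = 2.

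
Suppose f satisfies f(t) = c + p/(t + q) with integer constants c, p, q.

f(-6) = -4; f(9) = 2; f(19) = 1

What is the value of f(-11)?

-2

(f(t) − c)(t + q) = p for each data point; the three points give a linear system in c and q, then p follows.
Solving: c = 0, q = 1, p = 20, so f(t) = 20/(t + 1).
Then f(-11) = 0 + 20/(-10) = -2.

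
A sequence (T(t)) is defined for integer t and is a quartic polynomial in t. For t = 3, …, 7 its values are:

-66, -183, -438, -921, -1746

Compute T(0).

Write T(t) = at^4 + bt³ + ct² + dt + e; the 5 given values yield a linear system in the 5 coefficients.
Solving, T(t) = -t^4 + 3t³ - 8t² + 3t - 3.
Then T(0) = -3.

-3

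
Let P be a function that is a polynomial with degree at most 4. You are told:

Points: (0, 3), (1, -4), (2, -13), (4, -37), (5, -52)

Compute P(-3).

12

Write P(x) = ax^4 + bx³ + cx² + dx + e; the 5 given values yield a linear system in the 5 coefficients.
Solving, the top 2 coefficients vanish, and P(x) = -x² - 6x + 3.
Then P(-3) = 12.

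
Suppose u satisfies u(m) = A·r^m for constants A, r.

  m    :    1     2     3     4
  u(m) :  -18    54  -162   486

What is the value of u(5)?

Consecutive ratio: 54/(-18) = -3, and -162/54 = -3, so r = -3.
Then A·(-3)^1 = -18 gives A = 6, and u(m) = 6·(-3)^m.
u(5) = 6·(-3)^5 = -1458.

-1458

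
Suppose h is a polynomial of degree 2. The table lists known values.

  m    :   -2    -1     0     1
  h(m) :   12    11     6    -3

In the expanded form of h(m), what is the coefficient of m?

Write h(m) = am² + bm + c; the 4 given values yield a linear system in the 3 coefficients.
Solving, h(m) = -2m² - 7m + 6.
The coefficient of m is -7.

-7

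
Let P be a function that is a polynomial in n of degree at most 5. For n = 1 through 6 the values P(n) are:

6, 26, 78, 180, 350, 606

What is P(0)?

0

First differences: 20, 52, 102, 170, 256. Second differences: 32, 50, 68, 86. Third differences: 18, 18, 18.
Level-3 differences are constant, so P has degree 3.
Fitting a degree-3 polynomial gives P(n) = 3n³ - 2n² + 5n.
The constant term is P(0) = 0.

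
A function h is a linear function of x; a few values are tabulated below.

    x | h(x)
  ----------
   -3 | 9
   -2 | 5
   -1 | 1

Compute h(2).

-11

Write h(x) = ax + b; the 3 given values yield a linear system in the 2 coefficients.
Solving, h(x) = -4x - 3.
Then h(2) = -11.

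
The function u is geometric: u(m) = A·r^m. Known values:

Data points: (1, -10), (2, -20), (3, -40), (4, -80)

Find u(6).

Consecutive ratio: -20/(-10) = 2, and -40/(-20) = 2, so r = 2.
Then A·2^1 = -10 gives A = -5, and u(m) = -5·2^m.
u(6) = -5·2^6 = -320.

-320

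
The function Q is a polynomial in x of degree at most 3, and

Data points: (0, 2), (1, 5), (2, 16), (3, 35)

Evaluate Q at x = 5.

97

Write Q(x) = ax³ + bx² + cx + d; the 4 given values yield a linear system in the 4 coefficients.
Solving, the leading coefficient vanishes, and Q(x) = 4x² - x + 2.
Then Q(5) = 97.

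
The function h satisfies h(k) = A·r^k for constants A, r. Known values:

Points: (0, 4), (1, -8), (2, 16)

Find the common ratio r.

-2

Consecutive ratio: -8/4 = -2, and 16/(-8) = -2, so r = -2.
Then A·(-2)^0 = 4 gives A = 4, and h(k) = 4·(-2)^k.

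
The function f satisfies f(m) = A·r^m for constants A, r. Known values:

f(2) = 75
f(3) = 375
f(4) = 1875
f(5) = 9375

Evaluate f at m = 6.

Consecutive ratio: 375/75 = 5, and 1875/375 = 5, so r = 5.
Then A·5^2 = 75 gives A = 3, and f(m) = 3·5^m.
f(6) = 3·5^6 = 46875.

46875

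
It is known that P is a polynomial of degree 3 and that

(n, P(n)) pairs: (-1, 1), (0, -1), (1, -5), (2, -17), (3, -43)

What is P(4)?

First differences: -2, -4, -12, -26. Second differences: -2, -8, -14. Third differences: -6, -6.
Level-3 differences are constant, so P has degree 3.
Fitting a degree-3 polynomial gives P(n) = -n³ - n² - 2n - 1.
Then P(4) = -89.

-89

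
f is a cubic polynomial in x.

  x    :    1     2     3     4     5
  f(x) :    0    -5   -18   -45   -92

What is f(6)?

Write f(x) = ax³ + bx² + cx + d; the 5 given values yield a linear system in the 4 coefficients.
Solving, f(x) = -x³ + 2x² - 4x + 3.
Then f(6) = -165.

-165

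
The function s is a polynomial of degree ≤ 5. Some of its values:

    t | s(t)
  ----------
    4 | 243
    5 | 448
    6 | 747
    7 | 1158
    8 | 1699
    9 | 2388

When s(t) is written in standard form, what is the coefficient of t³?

First differences: 205, 299, 411, 541, 689. Second differences: 94, 112, 130, 148. Third differences: 18, 18, 18.
Level-3 differences are constant, so s has degree 3.
Fitting a degree-3 polynomial gives s(t) = 3t³ + 2t² + 4t + 3.
The coefficient of t³ is 3.

3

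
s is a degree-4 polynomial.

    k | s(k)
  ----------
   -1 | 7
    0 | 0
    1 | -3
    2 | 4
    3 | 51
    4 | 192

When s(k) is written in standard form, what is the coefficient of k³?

First differences: -7, -3, 7, 47, 141. Second differences: 4, 10, 40, 94. Third differences: 6, 30, 54. Fourth differences: 24, 24.
Level-4 differences are constant, so s has degree 4.
Fitting a degree-4 polynomial gives s(k) = k^4 - k³ + k² - 4k.
The coefficient of k³ is -1.

-1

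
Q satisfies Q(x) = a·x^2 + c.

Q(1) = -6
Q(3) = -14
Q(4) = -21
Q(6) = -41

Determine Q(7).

From Q(1) = -6 and Q(3) = -14: 1a + c = -6 and 9a + c = -14.
Subtracting: 8a = -8, so a = -1; then c = -6 − (-1)·1 = -5.
So Q(x) = -1x² − 5, and Q(7) = -54.

-54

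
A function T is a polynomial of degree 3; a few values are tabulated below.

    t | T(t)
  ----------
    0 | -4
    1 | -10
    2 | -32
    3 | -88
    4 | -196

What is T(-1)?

4

First differences: -6, -22, -56, -108. Second differences: -16, -34, -52. Third differences: -18, -18.
Level-3 differences are constant, so T has degree 3.
Fitting a degree-3 polynomial gives T(t) = -3t³ + t² - 4t - 4.
Then T(-1) = 4.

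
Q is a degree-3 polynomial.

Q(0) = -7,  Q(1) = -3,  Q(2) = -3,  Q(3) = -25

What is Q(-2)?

Write Q(n) = an³ + bn² + cn + d; the 4 given values yield a linear system in the 4 coefficients.
Solving, Q(n) = -3n³ + 7n² - 7.
Then Q(-2) = 45.

45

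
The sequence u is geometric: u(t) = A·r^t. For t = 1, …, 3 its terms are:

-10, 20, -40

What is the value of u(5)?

Consecutive ratio: 20/(-10) = -2, and -40/20 = -2, so r = -2.
Then A·(-2)^1 = -10 gives A = 5, and u(t) = 5·(-2)^t.
u(5) = 5·(-2)^5 = -160.

-160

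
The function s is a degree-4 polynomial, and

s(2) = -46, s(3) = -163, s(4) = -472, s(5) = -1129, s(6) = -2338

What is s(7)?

-4351

Write s(x) = ax^4 + bx³ + cx² + dx + e; the 5 given values yield a linear system in the 5 coefficients.
Solving, s(x) = -2x^4 + 2x³ - 4x² - 5x - 4.
Then s(7) = -4351.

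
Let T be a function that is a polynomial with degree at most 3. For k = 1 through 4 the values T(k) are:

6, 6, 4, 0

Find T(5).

First differences: 0, -2, -4. Second differences: -2, -2.
Level-2 differences are constant, so T has degree 2.
Fitting a degree-2 polynomial gives T(k) = -k² + 3k + 4.
Then T(5) = -6.

-6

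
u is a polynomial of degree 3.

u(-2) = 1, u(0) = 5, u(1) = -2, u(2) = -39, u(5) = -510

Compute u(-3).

26

Write u(m) = am³ + bm² + cm + d; the 5 given values yield a linear system in the 4 coefficients.
Solving, u(m) = -3m³ - 6m² + 2m + 5.
Then u(-3) = 26.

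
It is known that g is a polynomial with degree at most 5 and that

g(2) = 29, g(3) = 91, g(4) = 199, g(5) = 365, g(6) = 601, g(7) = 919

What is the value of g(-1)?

-1

First differences: 62, 108, 166, 236, 318. Second differences: 46, 58, 70, 82. Third differences: 12, 12, 12.
Level-3 differences are constant, so g has degree 3.
Fitting a degree-3 polynomial gives g(m) = 2m³ + 5m² - m - 5.
Then g(-1) = -1.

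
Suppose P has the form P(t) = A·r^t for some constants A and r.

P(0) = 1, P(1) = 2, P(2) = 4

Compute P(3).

8

Consecutive ratio: 2/1 = 2, and 4/2 = 2, so r = 2.
Then A·2^0 = 1 gives A = 1, and P(t) = 1·2^t.
P(3) = 1·2^3 = 8.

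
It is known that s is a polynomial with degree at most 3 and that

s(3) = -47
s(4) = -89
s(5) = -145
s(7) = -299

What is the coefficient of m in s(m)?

7

Write s(m) = am³ + bm² + cm + d; the 4 given values yield a linear system in the 4 coefficients.
Solving, the leading coefficient vanishes, and s(m) = -7m² + 7m - 5.
The coefficient of m is 7.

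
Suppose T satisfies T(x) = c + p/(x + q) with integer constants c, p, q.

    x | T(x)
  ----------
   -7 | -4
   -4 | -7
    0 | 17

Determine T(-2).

(T(x) − c)(x + q) = p for each data point; the three points give a linear system in c and q, then p follows.
Solving: c = -1, q = 1, p = 18, so T(x) = -1 + 18/(x + 1).
Then T(-2) = -1 + 18/(-1) = -19.

-19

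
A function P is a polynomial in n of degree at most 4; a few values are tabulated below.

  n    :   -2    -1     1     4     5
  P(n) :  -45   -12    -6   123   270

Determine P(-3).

Write P(n) = an^4 + bn³ + cn² + dn + e; the 5 given values yield a linear system in the 5 coefficients.
Solving, the leading coefficient vanishes, and P(n) = 3n³ - 4n² - 5.
Then P(-3) = -122.

-122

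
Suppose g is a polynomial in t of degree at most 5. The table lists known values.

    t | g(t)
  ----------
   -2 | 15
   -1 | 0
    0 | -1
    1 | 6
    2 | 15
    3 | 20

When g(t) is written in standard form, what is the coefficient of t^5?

0

First differences: -15, -1, 7, 9, 5. Second differences: 14, 8, 2, -4. Third differences: -6, -6, -6.
Level-3 differences are constant, so g has degree 3.
Fitting a degree-3 polynomial gives g(t) = -t³ + 4t² + 4t - 1.
The coefficient of t^5 is 0.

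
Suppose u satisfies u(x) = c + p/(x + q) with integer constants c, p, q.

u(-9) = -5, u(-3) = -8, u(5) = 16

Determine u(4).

34

(u(x) − c)(x + q) = p for each data point; the three points give a linear system in c and q, then p follows.
Solving: c = -2, q = -3, p = 36, so u(x) = -2 + 36/(x − 3).
Then u(4) = -2 + 36/1 = 34.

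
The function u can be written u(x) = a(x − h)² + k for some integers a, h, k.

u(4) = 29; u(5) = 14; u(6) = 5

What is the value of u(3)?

50

First differences -15, -9; second difference 6 = 2a, so a = 3.
Expanding, the x-coefficient is −2ah = -6h; matching it to the data gives h = 7, and then k = 2.
So u(x) = 3(x − 7)² + 2.
u(3) = 3·(-4)² + 2 = 50.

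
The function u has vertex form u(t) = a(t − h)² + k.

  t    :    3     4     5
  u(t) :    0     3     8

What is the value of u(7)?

First differences 3, 5; second difference 2 = 2a, so a = 1.
Expanding, the t-coefficient is −2ah = -2h; matching it to the data gives h = 2, and then k = -1.
So u(t) = 1(t − 2)² − 1.
u(7) = 1·5² − 1 = 24.

24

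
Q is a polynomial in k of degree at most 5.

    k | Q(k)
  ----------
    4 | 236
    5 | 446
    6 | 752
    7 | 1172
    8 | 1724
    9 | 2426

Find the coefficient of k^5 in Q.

First differences: 210, 306, 420, 552, 702. Second differences: 96, 114, 132, 150. Third differences: 18, 18, 18.
Level-3 differences are constant, so Q has degree 3.
Fitting a degree-3 polynomial gives Q(k) = 3k³ + 3k² - 4.
The coefficient of k^5 is 0.

0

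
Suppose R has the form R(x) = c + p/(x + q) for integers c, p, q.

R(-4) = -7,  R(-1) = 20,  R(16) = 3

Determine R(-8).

-1

(R(x) − c)(x + q) = p for each data point; the three points give a linear system in c and q, then p follows.
Solving: c = 2, q = 2, p = 18, so R(x) = 2 + 18/(x + 2).
Then R(-8) = 2 + 18/(-6) = -1.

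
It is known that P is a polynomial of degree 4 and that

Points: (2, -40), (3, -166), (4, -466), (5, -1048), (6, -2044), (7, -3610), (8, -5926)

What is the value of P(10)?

Write P(n) = an^4 + bn³ + cn² + dn + e; the 7 given values yield a linear system in the 5 coefficients.
Solving, P(n) = -n^4 - 4n³ + 4n² - 5n + 2.
Then P(10) = -13648.

-13648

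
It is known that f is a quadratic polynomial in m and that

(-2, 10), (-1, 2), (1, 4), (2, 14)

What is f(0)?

0

Write f(m) = am² + bm + c; the 4 given values yield a linear system in the 3 coefficients.
Solving, f(m) = 3m² + m.
Then f(0) = 0.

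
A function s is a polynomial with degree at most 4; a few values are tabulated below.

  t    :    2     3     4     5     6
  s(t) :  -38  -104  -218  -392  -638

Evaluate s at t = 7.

Write s(t) = at^4 + bt³ + ct² + dt + e; the 5 given values yield a linear system in the 5 coefficients.
Solving, the leading coefficient vanishes, and s(t) = -2t³ - 6t² + 2t - 2.
Then s(7) = -968.

-968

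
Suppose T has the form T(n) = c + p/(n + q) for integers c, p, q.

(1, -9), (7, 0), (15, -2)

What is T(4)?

(T(n) − c)(n + q) = p for each data point; the three points give a linear system in c and q, then p follows.
Solving: c = -3, q = -3, p = 12, so T(n) = -3 + 12/(n − 3).
Then T(4) = -3 + 12/1 = 9.

9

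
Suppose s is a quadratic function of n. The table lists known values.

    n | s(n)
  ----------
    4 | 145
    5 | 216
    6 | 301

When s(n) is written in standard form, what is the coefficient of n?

8

Write s(n) = an² + bn + c; the 3 given values yield a linear system in the 3 coefficients.
Solving, s(n) = 7n² + 8n + 1.
The coefficient of n is 8.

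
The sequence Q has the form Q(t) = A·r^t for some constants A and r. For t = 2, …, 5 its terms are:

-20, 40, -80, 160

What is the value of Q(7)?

640

Consecutive ratio: 40/(-20) = -2, and -80/40 = -2, so r = -2.
Then A·(-2)^2 = -20 gives A = -5, and Q(t) = -5·(-2)^t.
Q(7) = -5·(-2)^7 = 640.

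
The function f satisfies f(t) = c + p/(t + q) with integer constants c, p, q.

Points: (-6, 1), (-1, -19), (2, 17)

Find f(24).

6

(f(t) − c)(t + q) = p for each data point; the three points give a linear system in c and q, then p follows.
Solving: c = 5, q = 0, p = 24, so f(t) = 5 + 24/(t + 0).
Then f(24) = 5 + 24/24 = 6.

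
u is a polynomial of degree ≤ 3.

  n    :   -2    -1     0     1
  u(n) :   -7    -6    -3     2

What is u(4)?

29

Write u(n) = an³ + bn² + cn + d; the 4 given values yield a linear system in the 4 coefficients.
Solving, the leading coefficient vanishes, and u(n) = n² + 4n - 3.
Then u(4) = 29.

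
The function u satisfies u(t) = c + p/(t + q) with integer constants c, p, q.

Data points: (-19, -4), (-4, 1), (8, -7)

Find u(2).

(u(t) − c)(t + q) = p for each data point; the three points give a linear system in c and q, then p follows.
Solving: c = -5, q = 1, p = -18, so u(t) = -5 − 18/(t + 1).
Then u(2) = -5 − 18/3 = -11.

-11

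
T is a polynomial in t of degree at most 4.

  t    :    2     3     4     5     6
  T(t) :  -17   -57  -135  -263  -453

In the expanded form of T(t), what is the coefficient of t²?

-1

First differences: -40, -78, -128, -190. Second differences: -38, -50, -62. Third differences: -12, -12.
Level-3 differences are constant, so T has degree 3.
Fitting a degree-3 polynomial gives T(t) = -2t³ - t² + 3t - 3.
The coefficient of t² is -1.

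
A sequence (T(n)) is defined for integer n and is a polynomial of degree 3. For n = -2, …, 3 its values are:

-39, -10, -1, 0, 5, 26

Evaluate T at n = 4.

75

First differences: 29, 9, 1, 5, 21. Second differences: -20, -8, 4, 16. Third differences: 12, 12, 12.
Level-3 differences are constant, so T has degree 3.
Extending the table by one column gives the next first difference 49, so T(4) = 26 + 49 = 75.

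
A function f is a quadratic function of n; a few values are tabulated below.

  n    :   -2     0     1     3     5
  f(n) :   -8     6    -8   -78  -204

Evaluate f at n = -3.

Write f(n) = an² + bn + c; the 5 given values yield a linear system in the 3 coefficients.
Solving, f(n) = -7n² - 7n + 6.
Then f(-3) = -36.

-36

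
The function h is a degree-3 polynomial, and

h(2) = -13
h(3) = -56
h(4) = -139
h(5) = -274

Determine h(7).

-748

Write h(x) = ax³ + bx² + cx + d; the 4 given values yield a linear system in the 4 coefficients.
Solving, h(x) = -2x³ - 2x² + 5x + 1.
Then h(7) = -748.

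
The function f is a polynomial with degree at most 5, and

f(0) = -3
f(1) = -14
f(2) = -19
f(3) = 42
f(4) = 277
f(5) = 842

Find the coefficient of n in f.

-6

First differences: -11, -5, 61, 235, 565. Second differences: 6, 66, 174, 330. Third differences: 60, 108, 156. Fourth differences: 48, 48.
Level-4 differences are constant, so f has degree 4.
Fitting a degree-4 polynomial gives f(n) = 2n^4 - 2n³ - 5n² - 6n - 3.
The coefficient of n is -6.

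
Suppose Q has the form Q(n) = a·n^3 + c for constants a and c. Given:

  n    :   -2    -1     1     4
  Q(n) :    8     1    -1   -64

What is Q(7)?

-343

From Q(-2) = 8 and Q(-1) = 1: -8a + c = 8 and -1a + c = 1.
Subtracting: 7a = -7, so a = -1; then c = 8 − (-1)·(-8) = 0.
So Q(n) = -1n³ + 0, and Q(7) = -343.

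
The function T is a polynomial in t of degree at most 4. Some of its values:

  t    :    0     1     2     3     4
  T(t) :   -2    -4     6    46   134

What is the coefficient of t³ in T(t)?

3

Write T(t) = at^4 + bt³ + ct² + dt + e; the 5 given values yield a linear system in the 5 coefficients.
Solving, the leading coefficient vanishes, and T(t) = 3t³ - 3t² - 2t - 2.
The coefficient of t³ is 3.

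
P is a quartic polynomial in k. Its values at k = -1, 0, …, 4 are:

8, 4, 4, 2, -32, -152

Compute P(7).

First differences: -4, 0, -2, -34, -120. Second differences: 4, -2, -32, -86. Third differences: -6, -30, -54. Fourth differences: -24, -24.
Level-4 differences are constant, so P has degree 4.
Fitting a degree-4 polynomial gives P(k) = -k^4 + k³ + 3k² - 3k + 4.
Then P(7) = -1928.

-1928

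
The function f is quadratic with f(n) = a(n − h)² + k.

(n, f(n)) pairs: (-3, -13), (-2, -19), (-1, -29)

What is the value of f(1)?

First differences -6, -10; second difference -4 = 2a, so a = -2.
Expanding, the n-coefficient is −2ah = 4h; matching it to the data gives h = -4, and then k = -11.
So f(n) = -2(n + 4)² − 11.
f(1) = -2·5² − 11 = -61.

-61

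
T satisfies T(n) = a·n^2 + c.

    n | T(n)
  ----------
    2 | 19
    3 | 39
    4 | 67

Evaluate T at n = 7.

From T(2) = 19 and T(3) = 39: 4a + c = 19 and 9a + c = 39.
Subtracting: 5a = 20, so a = 4; then c = 19 − 4·4 = 3.
So T(n) = 4n² + 3, and T(7) = 199.

199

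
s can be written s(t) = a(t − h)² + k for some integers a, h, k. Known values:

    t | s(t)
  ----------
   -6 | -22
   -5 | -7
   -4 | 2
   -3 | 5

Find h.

-3

First differences 15, 9, 3; second difference -6 = 2a, so a = -3.
Expanding, the t-coefficient is −2ah = 6h; matching it to the data gives h = -3, and then k = 5.
So s(t) = -3(t + 3)² + 5.
Hence h = -3.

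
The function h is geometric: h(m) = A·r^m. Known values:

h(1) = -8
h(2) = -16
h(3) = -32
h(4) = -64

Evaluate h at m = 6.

Consecutive ratio: -16/(-8) = 2, and -32/(-16) = 2, so r = 2.
Then A·2^1 = -8 gives A = -4, and h(m) = -4·2^m.
h(6) = -4·2^6 = -256.

-256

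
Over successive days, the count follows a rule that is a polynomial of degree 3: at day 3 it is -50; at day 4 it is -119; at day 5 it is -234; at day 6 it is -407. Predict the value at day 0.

1

Write the value at k as s(k).
Write s(k) = ak³ + bk² + ck + d; the 4 given values yield a linear system in the 4 coefficients.
Solving, s(k) = -2k³ + k² - 2k + 1.
Then s(0) = 1.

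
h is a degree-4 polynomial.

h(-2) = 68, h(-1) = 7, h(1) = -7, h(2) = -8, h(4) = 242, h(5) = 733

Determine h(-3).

277

Write h(t) = at^4 + bt³ + ct² + dt + e; the 6 given values yield a linear system in the 5 coefficients.
Solving, h(t) = 2t^4 - 4t³ - 3t - 2.
Then h(-3) = 277.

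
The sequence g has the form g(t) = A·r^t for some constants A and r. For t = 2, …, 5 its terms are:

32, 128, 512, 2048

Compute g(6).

8192

Consecutive ratio: 128/32 = 4, and 512/128 = 4, so r = 4.
Then A·4^2 = 32 gives A = 2, and g(t) = 2·4^t.
g(6) = 2·4^6 = 8192.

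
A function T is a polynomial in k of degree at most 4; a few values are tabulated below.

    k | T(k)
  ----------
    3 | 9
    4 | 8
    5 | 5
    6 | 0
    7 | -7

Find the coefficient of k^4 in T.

First differences: -1, -3, -5, -7. Second differences: -2, -2, -2.
Level-2 differences are constant, so T has degree 2.
Fitting a degree-2 polynomial gives T(k) = -k² + 6k.
The coefficient of k^4 is 0.

0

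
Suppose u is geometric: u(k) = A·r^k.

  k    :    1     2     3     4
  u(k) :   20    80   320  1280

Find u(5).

5120

Consecutive ratio: 80/20 = 4, and 320/80 = 4, so r = 4.
Then A·4^1 = 20 gives A = 5, and u(k) = 5·4^k.
u(5) = 5·4^5 = 5120.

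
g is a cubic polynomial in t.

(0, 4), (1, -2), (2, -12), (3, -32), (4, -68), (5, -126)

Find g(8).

First differences: -6, -10, -20, -36, -58. Second differences: -4, -10, -16, -22. Third differences: -6, -6, -6.
Level-3 differences are constant, so g has degree 3.
Fitting a degree-3 polynomial gives g(t) = -t³ + t² - 6t + 4.
Then g(8) = -492.

-492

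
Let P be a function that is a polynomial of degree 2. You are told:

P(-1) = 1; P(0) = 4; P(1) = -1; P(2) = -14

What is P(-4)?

-56

First differences: 3, -5, -13. Second differences: -8, -8.
Level-2 differences are constant, so P has degree 2.
Fitting a degree-2 polynomial gives P(x) = -4x² - x + 4.
Then P(-4) = -56.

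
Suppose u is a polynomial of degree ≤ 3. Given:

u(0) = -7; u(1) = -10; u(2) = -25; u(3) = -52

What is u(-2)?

First differences: -3, -15, -27. Second differences: -12, -12.
Level-2 differences are constant, so u has degree 2.
Fitting a degree-2 polynomial gives u(x) = -6x² + 3x - 7.
Then u(-2) = -37.

-37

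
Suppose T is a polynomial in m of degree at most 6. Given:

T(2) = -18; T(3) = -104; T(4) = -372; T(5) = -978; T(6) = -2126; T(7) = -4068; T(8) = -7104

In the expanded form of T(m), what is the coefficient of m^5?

0

First differences: -86, -268, -606, -1148, -1942, -3036. Second differences: -182, -338, -542, -794, -1094. Third differences: -156, -204, -252, -300. Fourth differences: -48, -48, -48.
Level-4 differences are constant, so T has degree 4.
Fitting a degree-4 polynomial gives T(m) = -2m^4 + 2m³ + m² + m - 8.
The coefficient of m^5 is 0.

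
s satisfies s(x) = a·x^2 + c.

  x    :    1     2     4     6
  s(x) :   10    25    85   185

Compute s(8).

325

From s(1) = 10 and s(2) = 25: 1a + c = 10 and 4a + c = 25.
Subtracting: 3a = 15, so a = 5; then c = 10 − 5·1 = 5.
So s(x) = 5x² + 5, and s(8) = 325.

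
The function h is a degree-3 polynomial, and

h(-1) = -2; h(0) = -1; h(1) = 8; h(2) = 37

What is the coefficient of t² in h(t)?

4

Write h(t) = at³ + bt² + ct + d; the 4 given values yield a linear system in the 4 coefficients.
Solving, h(t) = 2t³ + 4t² + 3t - 1.
The coefficient of t² is 4.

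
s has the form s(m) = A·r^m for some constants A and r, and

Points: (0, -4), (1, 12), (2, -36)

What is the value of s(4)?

Consecutive ratio: 12/(-4) = -3, and -36/12 = -3, so r = -3.
Then A·(-3)^0 = -4 gives A = -4, and s(m) = -4·(-3)^m.
s(4) = -4·(-3)^4 = -324.

-324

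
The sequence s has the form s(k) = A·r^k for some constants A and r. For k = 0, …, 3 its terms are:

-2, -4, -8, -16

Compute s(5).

Consecutive ratio: -4/(-2) = 2, and -8/(-4) = 2, so r = 2.
Then A·2^0 = -2 gives A = -2, and s(k) = -2·2^k.
s(5) = -2·2^5 = -64.

-64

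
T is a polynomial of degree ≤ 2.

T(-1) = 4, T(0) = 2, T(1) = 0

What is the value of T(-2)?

First differences: -2, -2.
Level-1 differences are constant, so T has degree 1.
Fitting a degree-1 polynomial gives T(t) = -2t + 2.
Then T(-2) = 6.

6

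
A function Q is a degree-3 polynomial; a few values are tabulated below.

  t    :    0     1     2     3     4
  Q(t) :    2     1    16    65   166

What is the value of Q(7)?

First differences: -1, 15, 49, 101. Second differences: 16, 34, 52. Third differences: 18, 18.
Level-3 differences are constant, so Q has degree 3.
Fitting a degree-3 polynomial gives Q(t) = 3t³ - t² - 3t + 2.
Then Q(7) = 961.

961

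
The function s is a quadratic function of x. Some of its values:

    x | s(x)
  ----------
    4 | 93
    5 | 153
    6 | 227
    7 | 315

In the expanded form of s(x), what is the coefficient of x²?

Write s(x) = ax² + bx + c; the 4 given values yield a linear system in the 3 coefficients.
Solving, s(x) = 7x² - 3x - 7.
The coefficient of x² is 7.

7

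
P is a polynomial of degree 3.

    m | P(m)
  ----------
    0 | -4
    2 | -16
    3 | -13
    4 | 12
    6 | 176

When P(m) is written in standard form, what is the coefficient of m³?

Write P(m) = am³ + bm² + cm + d; the 5 given values yield a linear system in the 4 coefficients.
Solving, P(m) = 2m³ - 7m² - 4.
The coefficient of m³ is 2.

2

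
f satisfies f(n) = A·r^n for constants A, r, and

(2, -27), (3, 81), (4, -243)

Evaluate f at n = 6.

Consecutive ratio: 81/(-27) = -3, and -243/81 = -3, so r = -3.
Then A·(-3)^2 = -27 gives A = -3, and f(n) = -3·(-3)^n.
f(6) = -3·(-3)^6 = -2187.

-2187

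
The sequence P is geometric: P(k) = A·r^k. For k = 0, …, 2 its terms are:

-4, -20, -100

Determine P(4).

Consecutive ratio: -20/(-4) = 5, and -100/(-20) = 5, so r = 5.
Then A·5^0 = -4 gives A = -4, and P(k) = -4·5^k.
P(4) = -4·5^4 = -2500.

-2500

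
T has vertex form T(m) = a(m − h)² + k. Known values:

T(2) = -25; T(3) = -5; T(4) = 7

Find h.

5

First differences 20, 12; second difference -8 = 2a, so a = -4.
Expanding, the m-coefficient is −2ah = 8h; matching it to the data gives h = 5, and then k = 11.
So T(m) = -4(m − 5)² + 11.
Hence h = 5.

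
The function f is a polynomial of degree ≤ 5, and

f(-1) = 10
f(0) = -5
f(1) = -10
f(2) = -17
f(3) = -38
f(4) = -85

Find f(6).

Write f(n) = an^5 + bn^4 + cn³ + dn² + en + p; the 6 given values yield a linear system in the 6 coefficients.
Solving, the top 2 coefficients vanish, and f(n) = -2n³ + 5n² - 8n - 5.
Then f(6) = -305.

-305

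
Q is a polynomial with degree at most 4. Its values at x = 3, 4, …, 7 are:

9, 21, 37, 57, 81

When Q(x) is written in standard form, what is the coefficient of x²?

2

First differences: 12, 16, 20, 24. Second differences: 4, 4, 4.
Level-2 differences are constant, so Q has degree 2.
Fitting a degree-2 polynomial gives Q(x) = 2x² - 2x - 3.
The coefficient of x² is 2.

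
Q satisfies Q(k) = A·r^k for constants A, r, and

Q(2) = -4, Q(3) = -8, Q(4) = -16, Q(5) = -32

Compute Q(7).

Consecutive ratio: -8/(-4) = 2, and -16/(-8) = 2, so r = 2.
Then A·2^2 = -4 gives A = -1, and Q(k) = -1·2^k.
Q(7) = -1·2^7 = -128.

-128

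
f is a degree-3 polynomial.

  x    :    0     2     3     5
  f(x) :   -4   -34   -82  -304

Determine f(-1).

2

Write f(x) = ax³ + bx² + cx + d; the 4 given values yield a linear system in the 4 coefficients.
Solving, f(x) = -2x³ - x² - 5x - 4.
Then f(-1) = 2.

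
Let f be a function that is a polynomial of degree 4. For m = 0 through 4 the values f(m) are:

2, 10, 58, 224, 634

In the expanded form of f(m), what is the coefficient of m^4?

2

Write f(m) = am^4 + bm³ + cm² + dm + e; the 5 given values yield a linear system in the 5 coefficients.
Solving, f(m) = 2m^4 + m³ + 3m² + 2m + 2.
The coefficient of m^4 is 2.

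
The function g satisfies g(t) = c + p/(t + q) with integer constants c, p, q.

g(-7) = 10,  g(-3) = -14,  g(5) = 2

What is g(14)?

(g(t) − c)(t + q) = p for each data point; the three points give a linear system in c and q, then p follows.
Solving: c = 4, q = 4, p = -18, so g(t) = 4 − 18/(t + 4).
Then g(14) = 4 − 18/18 = 3.

3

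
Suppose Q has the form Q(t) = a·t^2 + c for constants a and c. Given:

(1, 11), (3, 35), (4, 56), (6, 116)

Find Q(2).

20

From Q(1) = 11 and Q(3) = 35: 1a + c = 11 and 9a + c = 35.
Subtracting: 8a = 24, so a = 3; then c = 11 − 3·1 = 8.
So Q(t) = 3t² + 8, and Q(2) = 20.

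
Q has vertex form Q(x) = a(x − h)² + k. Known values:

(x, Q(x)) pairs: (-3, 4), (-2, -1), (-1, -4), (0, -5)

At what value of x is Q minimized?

First differences -5, -3, -1; second difference 2 = 2a, so a = 1.
Expanding, the x-coefficient is −2ah = -2h; matching it to the data gives h = 0, and then k = -5.
So Q(x) = 1(x + 0)² − 5.
Hence h = 0.

0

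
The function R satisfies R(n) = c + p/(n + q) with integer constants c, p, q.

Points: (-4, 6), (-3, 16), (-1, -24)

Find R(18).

-5

(R(n) − c)(n + q) = p for each data point; the three points give a linear system in c and q, then p follows.
Solving: c = -4, q = 2, p = -20, so R(n) = -4 − 20/(n + 2).
Then R(18) = -4 − 20/20 = -5.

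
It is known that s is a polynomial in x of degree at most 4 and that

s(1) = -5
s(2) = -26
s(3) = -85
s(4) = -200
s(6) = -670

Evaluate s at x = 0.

Write s(x) = ax^4 + bx³ + cx² + dx + e; the 5 given values yield a linear system in the 5 coefficients.
Solving, the leading coefficient vanishes, and s(x) = -3x³ - x² + 3x - 4.
Then s(0) = -4.

-4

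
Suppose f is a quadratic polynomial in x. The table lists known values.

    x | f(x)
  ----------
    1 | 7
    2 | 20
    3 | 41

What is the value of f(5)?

Write f(x) = ax² + bx + c; the 3 given values yield a linear system in the 3 coefficients.
Solving, f(x) = 4x² + x + 2.
Then f(5) = 107.

107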